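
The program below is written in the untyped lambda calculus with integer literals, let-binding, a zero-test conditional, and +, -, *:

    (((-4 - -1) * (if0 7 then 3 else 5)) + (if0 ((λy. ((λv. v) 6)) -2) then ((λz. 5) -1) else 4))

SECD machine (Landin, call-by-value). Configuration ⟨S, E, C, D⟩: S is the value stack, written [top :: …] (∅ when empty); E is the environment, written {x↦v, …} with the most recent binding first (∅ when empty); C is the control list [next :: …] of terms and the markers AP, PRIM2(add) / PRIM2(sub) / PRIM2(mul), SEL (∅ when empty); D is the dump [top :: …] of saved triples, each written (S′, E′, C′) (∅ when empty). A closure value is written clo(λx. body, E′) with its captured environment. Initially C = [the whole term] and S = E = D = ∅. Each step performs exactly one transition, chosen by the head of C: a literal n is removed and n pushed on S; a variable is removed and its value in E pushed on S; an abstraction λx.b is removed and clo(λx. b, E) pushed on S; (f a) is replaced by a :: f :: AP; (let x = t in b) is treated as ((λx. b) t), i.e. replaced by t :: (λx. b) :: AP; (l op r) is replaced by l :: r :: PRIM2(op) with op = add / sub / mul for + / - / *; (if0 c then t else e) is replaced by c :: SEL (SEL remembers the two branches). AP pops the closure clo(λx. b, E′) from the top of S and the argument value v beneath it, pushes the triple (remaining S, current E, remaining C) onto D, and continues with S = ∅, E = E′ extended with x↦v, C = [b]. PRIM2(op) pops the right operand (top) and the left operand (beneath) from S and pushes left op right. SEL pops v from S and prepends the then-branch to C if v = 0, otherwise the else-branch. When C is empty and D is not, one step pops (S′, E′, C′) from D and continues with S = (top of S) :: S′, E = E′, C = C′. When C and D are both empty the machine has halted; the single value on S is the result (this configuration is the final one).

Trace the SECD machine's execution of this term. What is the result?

Answer: -11

Machine steps:
0. ⟨S=∅; E=∅; C=[(((-4 - -1) * (if0 7 then 3 else 5)) + (if0 ((λy. ((λv. v) 6)) -2) then ((λz. 5) -1) else 4))]; D=∅⟩
1. ⟨S=∅; E=∅; C=[((-4 - -1) * (if0 7 then 3 else 5)) :: (if0 ((λy. ((λv. v) 6)) -2) then ((λz. 5) -1) else 4) :: PRIM2(add)]; D=∅⟩
2. ⟨S=∅; E=∅; C=[(-4 - -1) :: (if0 7 then 3 else 5) :: PRIM2(mul) :: (if0 ((λy. ((λv. v) 6)) -2) then ((λz. 5) -1) else 4) :: PRIM2(add)]; D=∅⟩
3. ⟨S=∅; E=∅; C=[-4 :: -1 :: PRIM2(sub) :: (if0 7 then 3 else 5) :: PRIM2(mul) :: (if0 ((λy. ((λv. v) 6)) -2) then ((λz. 5) -1) else 4) :: PRIM2(add)]; D=∅⟩
4. ⟨S=[-4]; E=∅; C=[-1 :: PRIM2(sub) :: (if0 7 then 3 else 5) :: PRIM2(mul) :: (if0 ((λy. ((λv. v) 6)) -2) then ((λz. 5) -1) else 4) :: PRIM2(add)]; D=∅⟩
5. ⟨S=[-1 :: -4]; E=∅; C=[PRIM2(sub) :: (if0 7 then 3 else 5) :: PRIM2(mul) :: (if0 ((λy. ((λv. v) 6)) -2) then ((λz. 5) -1) else 4) :: PRIM2(add)]; D=∅⟩
6. ⟨S=[-3]; E=∅; C=[(if0 7 then 3 else 5) :: PRIM2(mul) :: (if0 ((λy. ((λv. v) 6)) -2) then ((λz. 5) -1) else 4) :: PRIM2(add)]; D=∅⟩
7. ⟨S=[-3]; E=∅; C=[7 :: SEL :: PRIM2(mul) :: (if0 ((λy. ((λv. v) 6)) -2) then ((λz. 5) -1) else 4) :: PRIM2(add)]; D=∅⟩
8. ⟨S=[7 :: -3]; E=∅; C=[SEL :: PRIM2(mul) :: (if0 ((λy. ((λv. v) 6)) -2) then ((λz. 5) -1) else 4) :: PRIM2(add)]; D=∅⟩
9. ⟨S=[-3]; E=∅; C=[5 :: PRIM2(mul) :: (if0 ((λy. ((λv. v) 6)) -2) then ((λz. 5) -1) else 4) :: PRIM2(add)]; D=∅⟩
10. ⟨S=[5 :: -3]; E=∅; C=[PRIM2(mul) :: (if0 ((λy. ((λv. v) 6)) -2) then ((λz. 5) -1) else 4) :: PRIM2(add)]; D=∅⟩
11. ⟨S=[-15]; E=∅; C=[(if0 ((λy. ((λv. v) 6)) -2) then ((λz. 5) -1) else 4) :: PRIM2(add)]; D=∅⟩
12. ⟨S=[-15]; E=∅; C=[((λy. ((λv. v) 6)) -2) :: SEL :: PRIM2(add)]; D=∅⟩
13. ⟨S=[-15]; E=∅; C=[-2 :: (λy. ((λv. v) 6)) :: AP :: SEL :: PRIM2(add)]; D=∅⟩
14. ⟨S=[-2 :: -15]; E=∅; C=[(λy. ((λv. v) 6)) :: AP :: SEL :: PRIM2(add)]; D=∅⟩
15. ⟨S=[clo(λy. ((λv. v) 6), ∅) :: -2 :: -15]; E=∅; C=[AP :: SEL :: PRIM2(add)]; D=∅⟩
16. ⟨S=∅; E={y↦-2}; C=[((λv. v) 6)]; D=[([-15], ∅, [SEL :: PRIM2(add)])]⟩
17. ⟨S=∅; E={y↦-2}; C=[6 :: (λv. v) :: AP]; D=[([-15], ∅, [SEL :: PRIM2(add)])]⟩
18. ⟨S=[6]; E={y↦-2}; C=[(λv. v) :: AP]; D=[([-15], ∅, [SEL :: PRIM2(add)])]⟩
19. ⟨S=[clo(λv. v, {y↦-2}) :: 6]; E={y↦-2}; C=[AP]; D=[([-15], ∅, [SEL :: PRIM2(add)])]⟩
20. ⟨S=∅; E={v↦6, y↦-2}; C=[v]; D=[(∅, {y↦-2}, ∅) :: ([-15], ∅, [SEL :: PRIM2(add)])]⟩
21. ⟨S=[6]; E={v↦6, y↦-2}; C=∅; D=[(∅, {y↦-2}, ∅) :: ([-15], ∅, [SEL :: PRIM2(add)])]⟩
22. ⟨S=[6]; E={y↦-2}; C=∅; D=[([-15], ∅, [SEL :: PRIM2(add)])]⟩
23. ⟨S=[6 :: -15]; E=∅; C=[SEL :: PRIM2(add)]; D=∅⟩
24. ⟨S=[-15]; E=∅; C=[4 :: PRIM2(add)]; D=∅⟩
25. ⟨S=[4 :: -15]; E=∅; C=[PRIM2(add)]; D=∅⟩
26. ⟨S=[-11]; E=∅; C=∅; D=∅⟩
→ final value -11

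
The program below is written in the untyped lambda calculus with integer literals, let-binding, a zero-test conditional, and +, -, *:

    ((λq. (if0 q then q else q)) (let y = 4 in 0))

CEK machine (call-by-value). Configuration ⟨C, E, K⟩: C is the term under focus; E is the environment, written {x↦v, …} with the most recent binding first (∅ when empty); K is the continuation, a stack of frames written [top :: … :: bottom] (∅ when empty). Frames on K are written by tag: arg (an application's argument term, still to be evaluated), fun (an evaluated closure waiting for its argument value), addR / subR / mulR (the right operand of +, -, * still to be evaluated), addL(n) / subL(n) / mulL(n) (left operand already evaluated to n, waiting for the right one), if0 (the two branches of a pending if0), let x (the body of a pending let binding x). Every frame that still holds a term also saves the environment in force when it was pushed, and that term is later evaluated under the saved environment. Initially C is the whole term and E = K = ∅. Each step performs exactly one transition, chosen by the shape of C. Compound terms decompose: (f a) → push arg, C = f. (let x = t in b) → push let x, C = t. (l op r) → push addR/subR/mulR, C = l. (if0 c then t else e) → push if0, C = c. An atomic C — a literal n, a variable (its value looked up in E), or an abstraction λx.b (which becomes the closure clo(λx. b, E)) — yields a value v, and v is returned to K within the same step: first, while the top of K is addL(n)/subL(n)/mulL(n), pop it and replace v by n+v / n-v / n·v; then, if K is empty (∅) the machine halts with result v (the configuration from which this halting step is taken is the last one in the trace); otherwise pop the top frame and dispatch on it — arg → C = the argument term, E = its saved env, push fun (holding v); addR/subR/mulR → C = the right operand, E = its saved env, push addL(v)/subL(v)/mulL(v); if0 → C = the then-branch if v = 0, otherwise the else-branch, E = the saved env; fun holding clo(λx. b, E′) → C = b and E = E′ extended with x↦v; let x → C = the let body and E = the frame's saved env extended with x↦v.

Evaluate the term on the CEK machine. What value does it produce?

Answer: 0

Execution trace:
step 0: [C=((λq. (if0 q then q else q)) (let y = 4 in 0)) | E=∅ | K=∅]
step 1: [C=(λq. (if0 q then q else q)) | E=∅ | K=[arg]]
step 2: [C=(let y = 4 in 0) | E=∅ | K=[fun]]
step 3: [C=4 | E=∅ | K=[let y :: fun]]
step 4: [C=0 | E={y↦4} | K=[fun]]
step 5: [C=(if0 q then q else q) | E={q↦0} | K=∅]
step 6: [C=q | E={q↦0} | K=[if0]]
step 7: [C=q | E={q↦0} | K=∅]
→ final value 0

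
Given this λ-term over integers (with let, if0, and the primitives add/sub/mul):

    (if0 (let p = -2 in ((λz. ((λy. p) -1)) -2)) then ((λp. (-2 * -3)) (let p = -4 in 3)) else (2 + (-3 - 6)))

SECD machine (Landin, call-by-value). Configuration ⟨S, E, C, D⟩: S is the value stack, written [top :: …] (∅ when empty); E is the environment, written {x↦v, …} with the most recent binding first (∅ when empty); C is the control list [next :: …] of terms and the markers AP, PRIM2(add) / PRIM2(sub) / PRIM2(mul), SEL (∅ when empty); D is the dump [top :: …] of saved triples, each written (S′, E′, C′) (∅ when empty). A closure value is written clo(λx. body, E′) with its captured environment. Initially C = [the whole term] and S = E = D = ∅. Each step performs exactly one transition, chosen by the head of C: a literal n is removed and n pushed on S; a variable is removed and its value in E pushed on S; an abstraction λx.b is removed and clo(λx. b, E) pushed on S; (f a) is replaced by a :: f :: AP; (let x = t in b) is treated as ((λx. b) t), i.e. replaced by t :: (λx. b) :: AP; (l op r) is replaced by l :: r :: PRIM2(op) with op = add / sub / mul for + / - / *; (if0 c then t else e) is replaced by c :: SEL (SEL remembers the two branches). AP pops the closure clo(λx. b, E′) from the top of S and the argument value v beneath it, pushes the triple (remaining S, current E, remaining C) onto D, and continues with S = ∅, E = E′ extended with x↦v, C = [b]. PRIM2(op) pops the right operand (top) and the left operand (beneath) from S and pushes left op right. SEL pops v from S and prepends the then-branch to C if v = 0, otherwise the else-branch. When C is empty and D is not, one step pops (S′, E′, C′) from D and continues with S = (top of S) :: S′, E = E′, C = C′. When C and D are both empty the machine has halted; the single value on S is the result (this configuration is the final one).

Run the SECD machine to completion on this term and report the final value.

Answer: -7

Derivation:
[0] <S=∅, E=∅, C=[(if0 (let p = -2 in ((λz. ((λy. p) -1)) -2)) then ((λp. (-2 * -3)) (let p = -4 in 3)) else (2 + (-3 - 6)))], D=∅>
[1] <S=∅, E=∅, C=[(let p = -2 in ((λz. ((λy. p) -1)) -2)) :: SEL], D=∅>
[2] <S=∅, E=∅, C=[-2 :: (λp. ((λz. ((λy. p) -1)) -2)) :: AP :: SEL], D=∅>
[3] <S=[-2], E=∅, C=[(λp. ((λz. ((λy. p) -1)) -2)) :: AP :: SEL], D=∅>
[4] <S=[clo(λp. ((λz. ((λy. p) -1)) -2), ∅) :: -2], E=∅, C=[AP :: SEL], D=∅>
[5] <S=∅, E={p↦-2}, C=[((λz. ((λy. p) -1)) -2)], D=[(∅, ∅, [SEL])]>
[6] <S=∅, E={p↦-2}, C=[-2 :: (λz. ((λy. p) -1)) :: AP], D=[(∅, ∅, [SEL])]>
[7] <S=[-2], E={p↦-2}, C=[(λz. ((λy. p) -1)) :: AP], D=[(∅, ∅, [SEL])]>
[8] <S=[clo(λz. ((λy. p) -1), {p↦-2}) :: -2], E={p↦-2}, C=[AP], D=[(∅, ∅, [SEL])]>
[9] <S=∅, E={z↦-2, p↦-2}, C=[((λy. p) -1)], D=[(∅, {p↦-2}, ∅) :: (∅, ∅, [SEL])]>
[10] <S=∅, E={z↦-2, p↦-2}, C=[-1 :: (λy. p) :: AP], D=[(∅, {p↦-2}, ∅) :: (∅, ∅, [SEL])]>
[11] <S=[-1], E={z↦-2, p↦-2}, C=[(λy. p) :: AP], D=[(∅, {p↦-2}, ∅) :: (∅, ∅, [SEL])]>
[12] <S=[clo(λy. p, {z↦-2, p↦-2}) :: -1], E={z↦-2, p↦-2}, C=[AP], D=[(∅, {p↦-2}, ∅) :: (∅, ∅, [SEL])]>
[13] <S=∅, E={y↦-1, z↦-2, p↦-2}, C=[p], D=[(∅, {z↦-2, p↦-2}, ∅) :: (∅, {p↦-2}, ∅) :: (∅, ∅, [SEL])]>
[14] <S=[-2], E={y↦-1, z↦-2, p↦-2}, C=∅, D=[(∅, {z↦-2, p↦-2}, ∅) :: (∅, {p↦-2}, ∅) :: (∅, ∅, [SEL])]>
[15] <S=[-2], E={z↦-2, p↦-2}, C=∅, D=[(∅, {p↦-2}, ∅) :: (∅, ∅, [SEL])]>
[16] <S=[-2], E={p↦-2}, C=∅, D=[(∅, ∅, [SEL])]>
[17] <S=[-2], E=∅, C=[SEL], D=∅>
[18] <S=∅, E=∅, C=[(2 + (-3 - 6))], D=∅>
[19] <S=∅, E=∅, C=[2 :: (-3 - 6) :: PRIM2(add)], D=∅>
[20] <S=[2], E=∅, C=[(-3 - 6) :: PRIM2(add)], D=∅>
[21] <S=[2], E=∅, C=[-3 :: 6 :: PRIM2(sub) :: PRIM2(add)], D=∅>
[22] <S=[-3 :: 2], E=∅, C=[6 :: PRIM2(sub) :: PRIM2(add)], D=∅>
[23] <S=[6 :: -3 :: 2], E=∅, C=[PRIM2(sub) :: PRIM2(add)], D=∅>
[24] <S=[-9 :: 2], E=∅, C=[PRIM2(add)], D=∅>
[25] <S=[-7], E=∅, C=∅, D=∅>
→ final value -7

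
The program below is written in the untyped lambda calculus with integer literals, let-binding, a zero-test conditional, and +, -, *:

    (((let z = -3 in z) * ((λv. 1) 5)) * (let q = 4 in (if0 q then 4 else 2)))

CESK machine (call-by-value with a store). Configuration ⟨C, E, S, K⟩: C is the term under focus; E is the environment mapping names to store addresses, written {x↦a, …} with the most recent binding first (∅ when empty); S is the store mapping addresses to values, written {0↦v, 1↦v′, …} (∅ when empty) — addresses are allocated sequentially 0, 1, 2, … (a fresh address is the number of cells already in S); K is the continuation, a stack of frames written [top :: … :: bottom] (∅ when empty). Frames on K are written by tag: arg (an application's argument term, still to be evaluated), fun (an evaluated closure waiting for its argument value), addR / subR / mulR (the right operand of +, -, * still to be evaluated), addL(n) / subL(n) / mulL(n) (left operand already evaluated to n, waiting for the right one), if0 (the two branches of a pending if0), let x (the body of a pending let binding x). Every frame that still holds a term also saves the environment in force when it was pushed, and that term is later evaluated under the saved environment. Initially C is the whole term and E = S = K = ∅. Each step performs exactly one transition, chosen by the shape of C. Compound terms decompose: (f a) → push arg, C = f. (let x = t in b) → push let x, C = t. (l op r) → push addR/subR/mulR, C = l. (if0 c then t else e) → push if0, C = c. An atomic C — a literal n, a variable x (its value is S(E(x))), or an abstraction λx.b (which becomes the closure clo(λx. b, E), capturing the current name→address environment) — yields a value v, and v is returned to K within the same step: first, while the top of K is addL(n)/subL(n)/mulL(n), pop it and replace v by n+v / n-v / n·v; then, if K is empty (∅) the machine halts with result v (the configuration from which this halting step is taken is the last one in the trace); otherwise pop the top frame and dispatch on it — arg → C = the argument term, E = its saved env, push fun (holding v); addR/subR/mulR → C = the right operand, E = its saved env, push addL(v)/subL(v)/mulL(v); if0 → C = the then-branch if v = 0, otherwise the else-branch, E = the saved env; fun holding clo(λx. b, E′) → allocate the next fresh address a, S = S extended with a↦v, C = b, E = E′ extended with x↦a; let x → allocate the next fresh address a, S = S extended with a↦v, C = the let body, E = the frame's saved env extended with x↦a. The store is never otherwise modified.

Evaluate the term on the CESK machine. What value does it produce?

0. [C=(((let z = -3 in z) * ((λv. 1) 5)) * (let q = 4 in (if0 q then 4 else 2))) | E=∅ | S=∅ | K=∅]
1. [C=((let z = -3 in z) * ((λv. 1) 5)) | E=∅ | S=∅ | K=[mulR]]
2. [C=(let z = -3 in z) | E=∅ | S=∅ | K=[mulR :: mulR]]
3. [C=-3 | E=∅ | S=∅ | K=[let z :: mulR :: mulR]]
4. [C=z | E={z↦0} | S={0↦-3} | K=[mulR :: mulR]]
5. [C=((λv. 1) 5) | E=∅ | S={0↦-3} | K=[mulL(-3) :: mulR]]
6. [C=(λv. 1) | E=∅ | S={0↦-3} | K=[arg :: mulL(-3) :: mulR]]
7. [C=5 | E=∅ | S={0↦-3} | K=[fun :: mulL(-3) :: mulR]]
8. [C=1 | E={v↦1} | S={0↦-3, 1↦5} | K=[mulL(-3) :: mulR]]
9. [C=(let q = 4 in (if0 q then 4 else 2)) | E=∅ | S={0↦-3, 1↦5} | K=[mulL(-3)]]
10. [C=4 | E=∅ | S={0↦-3, 1↦5} | K=[let q :: mulL(-3)]]
11. [C=(if0 q then 4 else 2) | E={q↦2} | S={0↦-3, 1↦5, 2↦4} | K=[mulL(-3)]]
12. [C=q | E={q↦2} | S={0↦-3, 1↦5, 2↦4} | K=[if0 :: mulL(-3)]]
13. [C=2 | E={q↦2} | S={0↦-3, 1↦5, 2↦4} | K=[mulL(-3)]]
→ final value -6

Answer: -6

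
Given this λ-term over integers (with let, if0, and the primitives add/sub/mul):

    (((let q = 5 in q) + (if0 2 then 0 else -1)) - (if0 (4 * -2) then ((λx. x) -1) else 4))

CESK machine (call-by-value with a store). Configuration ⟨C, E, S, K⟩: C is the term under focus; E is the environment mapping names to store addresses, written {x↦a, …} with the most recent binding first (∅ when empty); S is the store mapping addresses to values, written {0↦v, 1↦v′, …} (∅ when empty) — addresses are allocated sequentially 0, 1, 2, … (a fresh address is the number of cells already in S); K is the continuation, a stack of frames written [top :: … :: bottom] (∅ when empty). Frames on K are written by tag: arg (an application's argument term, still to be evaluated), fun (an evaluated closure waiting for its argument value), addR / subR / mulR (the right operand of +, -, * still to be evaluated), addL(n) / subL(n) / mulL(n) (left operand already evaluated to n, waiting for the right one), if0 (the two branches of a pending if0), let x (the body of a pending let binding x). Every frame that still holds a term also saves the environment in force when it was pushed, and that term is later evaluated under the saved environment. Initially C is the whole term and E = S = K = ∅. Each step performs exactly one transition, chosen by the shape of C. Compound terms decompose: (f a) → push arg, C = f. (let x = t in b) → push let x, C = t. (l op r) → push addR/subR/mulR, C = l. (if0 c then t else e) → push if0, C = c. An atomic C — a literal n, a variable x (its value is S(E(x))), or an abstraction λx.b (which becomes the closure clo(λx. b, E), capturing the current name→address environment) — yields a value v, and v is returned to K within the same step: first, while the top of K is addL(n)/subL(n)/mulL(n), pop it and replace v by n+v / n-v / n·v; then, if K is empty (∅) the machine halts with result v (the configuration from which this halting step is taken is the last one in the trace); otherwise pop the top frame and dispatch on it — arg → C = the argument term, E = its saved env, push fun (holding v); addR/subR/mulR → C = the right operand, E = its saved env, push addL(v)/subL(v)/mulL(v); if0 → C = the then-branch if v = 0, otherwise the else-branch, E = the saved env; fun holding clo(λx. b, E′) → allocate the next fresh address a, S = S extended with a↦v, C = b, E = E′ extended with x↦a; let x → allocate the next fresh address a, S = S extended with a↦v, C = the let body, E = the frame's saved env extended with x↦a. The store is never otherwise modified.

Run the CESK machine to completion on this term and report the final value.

t=0: <C=(((let q = 5 in q) + (if0 2 then 0 else -1)) - (if0 (4 * -2) then ((λx. x) -1) else 4)), E=∅, S=∅, K=∅>
t=1: <C=((let q = 5 in q) + (if0 2 then 0 else -1)), E=∅, S=∅, K=[subR]>
t=2: <C=(let q = 5 in q), E=∅, S=∅, K=[addR :: subR]>
t=3: <C=5, E=∅, S=∅, K=[let q :: addR :: subR]>
t=4: <C=q, E={q↦0}, S={0↦5}, K=[addR :: subR]>
t=5: <C=(if0 2 then 0 else -1), E=∅, S={0↦5}, K=[addL(5) :: subR]>
t=6: <C=2, E=∅, S={0↦5}, K=[if0 :: addL(5) :: subR]>
t=7: <C=-1, E=∅, S={0↦5}, K=[addL(5) :: subR]>
t=8: <C=(if0 (4 * -2) then ((λx. x) -1) else 4), E=∅, S={0↦5}, K=[subL(4)]>
t=9: <C=(4 * -2), E=∅, S={0↦5}, K=[if0 :: subL(4)]>
t=10: <C=4, E=∅, S={0↦5}, K=[mulR :: if0 :: subL(4)]>
t=11: <C=-2, E=∅, S={0↦5}, K=[mulL(4) :: if0 :: subL(4)]>
t=12: <C=4, E=∅, S={0↦5}, K=[subL(4)]>
→ final value 0

Answer: 0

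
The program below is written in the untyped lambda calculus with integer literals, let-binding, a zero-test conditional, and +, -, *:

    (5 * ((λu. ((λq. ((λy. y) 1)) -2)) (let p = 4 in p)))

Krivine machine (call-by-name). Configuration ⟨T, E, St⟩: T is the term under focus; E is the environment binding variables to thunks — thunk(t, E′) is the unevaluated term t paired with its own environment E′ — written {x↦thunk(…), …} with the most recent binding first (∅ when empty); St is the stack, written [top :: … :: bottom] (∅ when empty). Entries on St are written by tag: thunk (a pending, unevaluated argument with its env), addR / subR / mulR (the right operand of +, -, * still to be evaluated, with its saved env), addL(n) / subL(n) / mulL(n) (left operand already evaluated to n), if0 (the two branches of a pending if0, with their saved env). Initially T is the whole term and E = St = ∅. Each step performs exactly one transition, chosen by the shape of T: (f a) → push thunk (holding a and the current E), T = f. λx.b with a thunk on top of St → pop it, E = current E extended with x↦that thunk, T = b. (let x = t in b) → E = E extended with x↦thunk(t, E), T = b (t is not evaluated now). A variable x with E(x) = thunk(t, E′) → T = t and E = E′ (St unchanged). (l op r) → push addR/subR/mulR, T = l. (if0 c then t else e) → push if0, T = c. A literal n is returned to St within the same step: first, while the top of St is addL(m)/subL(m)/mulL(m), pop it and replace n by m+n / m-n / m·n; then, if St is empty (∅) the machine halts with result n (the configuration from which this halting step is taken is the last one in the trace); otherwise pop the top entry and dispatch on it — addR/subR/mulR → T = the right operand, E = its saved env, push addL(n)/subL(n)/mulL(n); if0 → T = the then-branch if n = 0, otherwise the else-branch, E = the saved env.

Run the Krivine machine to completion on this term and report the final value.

[0] ⟨T=(5 * ((λu. ((λq. ((λy. y) 1)) -2)) (let p = 4 in p))); E=∅; St=∅⟩
[1] ⟨T=5; E=∅; St=[mulR]⟩
[2] ⟨T=((λu. ((λq. ((λy. y) 1)) -2)) (let p = 4 in p)); E=∅; St=[mulL(5)]⟩
[3] ⟨T=(λu. ((λq. ((λy. y) 1)) -2)); E=∅; St=[thunk :: mulL(5)]⟩
[4] ⟨T=((λq. ((λy. y) 1)) -2); E={u↦thunk((let p = 4 in p), ∅)}; St=[mulL(5)]⟩
[5] ⟨T=(λq. ((λy. y) 1)); E={u↦thunk((let p = 4 in p), ∅)}; St=[thunk :: mulL(5)]⟩
[6] ⟨T=((λy. y) 1); E={q↦thunk(-2, {u↦thunk((let p = 4 in p), ∅)}), u↦thunk((let p = 4 in p), ∅)}; St=[mulL(5)]⟩
[7] ⟨T=(λy. y); E={q↦thunk(-2, {u↦thunk((let p = 4 in p), ∅)}), u↦thunk((let p = 4 in p), ∅)}; St=[thunk :: mulL(5)]⟩
[8] ⟨T=y; E={y↦thunk(1, {q↦thunk(-2, {u↦thunk((let p = 4 in p), ∅)}), u↦thunk((let p = 4 in p), ∅)}), q↦thunk(-2, {u↦thunk((let p = 4 in p), ∅)}), u↦thunk((let p = 4 in p), ∅)}; St=[mulL(5)]⟩
[9] ⟨T=1; E={q↦thunk(-2, {u↦thunk((let p = 4 in p), ∅)}), u↦thunk((let p = 4 in p), ∅)}; St=[mulL(5)]⟩
→ final value 5

Answer: 5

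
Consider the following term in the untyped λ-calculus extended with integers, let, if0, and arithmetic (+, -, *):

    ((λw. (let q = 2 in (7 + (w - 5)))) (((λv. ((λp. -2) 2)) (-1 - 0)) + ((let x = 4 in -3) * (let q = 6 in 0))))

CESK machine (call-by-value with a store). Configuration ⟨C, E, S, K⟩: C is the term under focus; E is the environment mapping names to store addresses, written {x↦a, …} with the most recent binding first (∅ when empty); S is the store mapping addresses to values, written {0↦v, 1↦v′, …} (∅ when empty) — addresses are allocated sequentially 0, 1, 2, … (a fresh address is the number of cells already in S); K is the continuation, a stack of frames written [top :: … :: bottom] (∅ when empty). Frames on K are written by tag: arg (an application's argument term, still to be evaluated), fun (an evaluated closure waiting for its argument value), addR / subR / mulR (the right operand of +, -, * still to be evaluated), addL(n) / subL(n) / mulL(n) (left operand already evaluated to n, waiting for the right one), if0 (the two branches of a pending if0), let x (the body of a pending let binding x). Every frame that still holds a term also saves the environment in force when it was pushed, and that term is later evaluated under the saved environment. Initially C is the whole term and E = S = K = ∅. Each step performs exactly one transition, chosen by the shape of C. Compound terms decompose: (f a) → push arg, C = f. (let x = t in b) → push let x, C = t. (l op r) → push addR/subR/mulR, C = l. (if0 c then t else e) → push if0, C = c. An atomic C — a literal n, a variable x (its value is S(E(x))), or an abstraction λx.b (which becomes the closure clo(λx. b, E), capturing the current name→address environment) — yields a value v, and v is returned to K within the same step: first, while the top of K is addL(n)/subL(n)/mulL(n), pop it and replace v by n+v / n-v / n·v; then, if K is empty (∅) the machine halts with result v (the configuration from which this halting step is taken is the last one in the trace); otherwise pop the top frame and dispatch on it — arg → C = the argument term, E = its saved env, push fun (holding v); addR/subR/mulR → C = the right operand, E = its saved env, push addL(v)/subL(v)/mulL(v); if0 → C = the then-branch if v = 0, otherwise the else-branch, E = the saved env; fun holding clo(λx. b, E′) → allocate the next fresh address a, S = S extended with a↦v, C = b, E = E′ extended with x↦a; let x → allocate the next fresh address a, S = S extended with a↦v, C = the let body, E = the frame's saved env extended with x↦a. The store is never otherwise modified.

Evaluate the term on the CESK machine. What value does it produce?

Answer: 0

Execution trace:
t=0: <C=((λw. (let q = 2 in (7 + (w - 5)))) (((λv. ((λp. -2) 2)) (-1 - 0)) + ((let x = 4 in -3) * (let q = 6 in 0)))), E=∅, S=∅, K=∅>
t=1: <C=(λw. (let q = 2 in (7 + (w - 5)))), E=∅, S=∅, K=[arg]>
t=2: <C=(((λv. ((λp. -2) 2)) (-1 - 0)) + ((let x = 4 in -3) * (let q = 6 in 0))), E=∅, S=∅, K=[fun]>
t=3: <C=((λv. ((λp. -2) 2)) (-1 - 0)), E=∅, S=∅, K=[addR :: fun]>
t=4: <C=(λv. ((λp. -2) 2)), E=∅, S=∅, K=[arg :: addR :: fun]>
t=5: <C=(-1 - 0), E=∅, S=∅, K=[fun :: addR :: fun]>
t=6: <C=-1, E=∅, S=∅, K=[subR :: fun :: addR :: fun]>
t=7: <C=0, E=∅, S=∅, K=[subL(-1) :: fun :: addR :: fun]>
t=8: <C=((λp. -2) 2), E={v↦0}, S={0↦-1}, K=[addR :: fun]>
t=9: <C=(λp. -2), E={v↦0}, S={0↦-1}, K=[arg :: addR :: fun]>
t=10: <C=2, E={v↦0}, S={0↦-1}, K=[fun :: addR :: fun]>
t=11: <C=-2, E={p↦1, v↦0}, S={0↦-1, 1↦2}, K=[addR :: fun]>
t=12: <C=((let x = 4 in -3) * (let q = 6 in 0)), E=∅, S={0↦-1, 1↦2}, K=[addL(-2) :: fun]>
t=13: <C=(let x = 4 in -3), E=∅, S={0↦-1, 1↦2}, K=[mulR :: addL(-2) :: fun]>
t=14: <C=4, E=∅, S={0↦-1, 1↦2}, K=[let x :: mulR :: addL(-2) :: fun]>
t=15: <C=-3, E={x↦2}, S={0↦-1, 1↦2, 2↦4}, K=[mulR :: addL(-2) :: fun]>
t=16: <C=(let q = 6 in 0), E=∅, S={0↦-1, 1↦2, 2↦4}, K=[mulL(-3) :: addL(-2) :: fun]>
t=17: <C=6, E=∅, S={0↦-1, 1↦2, 2↦4}, K=[let q :: mulL(-3) :: addL(-2) :: fun]>
t=18: <C=0, E={q↦3}, S={0↦-1, 1↦2, 2↦4, 3↦6}, K=[mulL(-3) :: addL(-2) :: fun]>
t=19: <C=(let q = 2 in (7 + (w - 5))), E={w↦4}, S={0↦-1, 1↦2, 2↦4, 3↦6, 4↦-2}, K=∅>
t=20: <C=2, E={w↦4}, S={0↦-1, 1↦2, 2↦4, 3↦6, 4↦-2}, K=[let q]>
t=21: <C=(7 + (w - 5)), E={q↦5, w↦4}, S={0↦-1, 1↦2, 2↦4, 3↦6, 4↦-2, 5↦2}, K=∅>
t=22: <C=7, E={q↦5, w↦4}, S={0↦-1, 1↦2, 2↦4, 3↦6, 4↦-2, 5↦2}, K=[addR]>
t=23: <C=(w - 5), E={q↦5, w↦4}, S={0↦-1, 1↦2, 2↦4, 3↦6, 4↦-2, 5↦2}, K=[addL(7)]>
t=24: <C=w, E={q↦5, w↦4}, S={0↦-1, 1↦2, 2↦4, 3↦6, 4↦-2, 5↦2}, K=[subR :: addL(7)]>
t=25: <C=5, E={q↦5, w↦4}, S={0↦-1, 1↦2, 2↦4, 3↦6, 4↦-2, 5↦2}, K=[subL(-2) :: addL(7)]>
→ final value 0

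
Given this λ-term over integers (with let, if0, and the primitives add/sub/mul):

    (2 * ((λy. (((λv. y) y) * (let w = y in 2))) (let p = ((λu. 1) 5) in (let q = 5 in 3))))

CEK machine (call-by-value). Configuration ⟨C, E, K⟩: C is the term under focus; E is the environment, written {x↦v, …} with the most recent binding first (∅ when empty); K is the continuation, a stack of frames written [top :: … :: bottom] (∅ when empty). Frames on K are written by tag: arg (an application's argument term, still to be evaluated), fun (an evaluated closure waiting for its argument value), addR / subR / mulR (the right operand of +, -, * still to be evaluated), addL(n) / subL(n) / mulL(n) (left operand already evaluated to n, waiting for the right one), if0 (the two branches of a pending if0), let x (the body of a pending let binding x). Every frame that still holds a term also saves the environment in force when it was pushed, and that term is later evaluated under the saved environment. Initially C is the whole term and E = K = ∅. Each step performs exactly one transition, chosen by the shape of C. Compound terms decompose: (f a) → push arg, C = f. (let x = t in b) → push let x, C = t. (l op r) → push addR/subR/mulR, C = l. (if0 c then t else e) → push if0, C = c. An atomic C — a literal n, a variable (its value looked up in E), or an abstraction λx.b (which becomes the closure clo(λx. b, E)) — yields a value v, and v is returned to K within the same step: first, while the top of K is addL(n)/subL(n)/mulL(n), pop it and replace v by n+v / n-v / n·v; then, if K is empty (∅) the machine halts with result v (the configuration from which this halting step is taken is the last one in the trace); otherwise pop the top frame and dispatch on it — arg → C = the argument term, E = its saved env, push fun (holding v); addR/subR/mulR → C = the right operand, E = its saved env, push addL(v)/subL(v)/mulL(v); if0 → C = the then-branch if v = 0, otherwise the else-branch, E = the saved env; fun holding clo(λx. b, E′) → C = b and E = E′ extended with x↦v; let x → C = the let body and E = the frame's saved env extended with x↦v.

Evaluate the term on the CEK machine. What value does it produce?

[0] <C=(2 * ((λy. (((λv. y) y) * (let w = y in 2))) (let p = ((λu. 1) 5) in (let q = 5 in 3)))), E=∅, K=∅>
[1] <C=2, E=∅, K=[mulR]>
[2] <C=((λy. (((λv. y) y) * (let w = y in 2))) (let p = ((λu. 1) 5) in (let q = 5 in 3))), E=∅, K=[mulL(2)]>
[3] <C=(λy. (((λv. y) y) * (let w = y in 2))), E=∅, K=[arg :: mulL(2)]>
[4] <C=(let p = ((λu. 1) 5) in (let q = 5 in 3)), E=∅, K=[fun :: mulL(2)]>
[5] <C=((λu. 1) 5), E=∅, K=[let p :: fun :: mulL(2)]>
[6] <C=(λu. 1), E=∅, K=[arg :: let p :: fun :: mulL(2)]>
[7] <C=5, E=∅, K=[fun :: let p :: fun :: mulL(2)]>
[8] <C=1, E={u↦5}, K=[let p :: fun :: mulL(2)]>
[9] <C=(let q = 5 in 3), E={p↦1}, K=[fun :: mulL(2)]>
[10] <C=5, E={p↦1}, K=[let q :: fun :: mulL(2)]>
[11] <C=3, E={q↦5, p↦1}, K=[fun :: mulL(2)]>
[12] <C=(((λv. y) y) * (let w = y in 2)), E={y↦3}, K=[mulL(2)]>
[13] <C=((λv. y) y), E={y↦3}, K=[mulR :: mulL(2)]>
[14] <C=(λv. y), E={y↦3}, K=[arg :: mulR :: mulL(2)]>
[15] <C=y, E={y↦3}, K=[fun :: mulR :: mulL(2)]>
[16] <C=y, E={v↦3, y↦3}, K=[mulR :: mulL(2)]>
[17] <C=(let w = y in 2), E={y↦3}, K=[mulL(3) :: mulL(2)]>
[18] <C=y, E={y↦3}, K=[let w :: mulL(3) :: mulL(2)]>
[19] <C=2, E={w↦3, y↦3}, K=[mulL(3) :: mulL(2)]>
→ final value 12

Answer: 12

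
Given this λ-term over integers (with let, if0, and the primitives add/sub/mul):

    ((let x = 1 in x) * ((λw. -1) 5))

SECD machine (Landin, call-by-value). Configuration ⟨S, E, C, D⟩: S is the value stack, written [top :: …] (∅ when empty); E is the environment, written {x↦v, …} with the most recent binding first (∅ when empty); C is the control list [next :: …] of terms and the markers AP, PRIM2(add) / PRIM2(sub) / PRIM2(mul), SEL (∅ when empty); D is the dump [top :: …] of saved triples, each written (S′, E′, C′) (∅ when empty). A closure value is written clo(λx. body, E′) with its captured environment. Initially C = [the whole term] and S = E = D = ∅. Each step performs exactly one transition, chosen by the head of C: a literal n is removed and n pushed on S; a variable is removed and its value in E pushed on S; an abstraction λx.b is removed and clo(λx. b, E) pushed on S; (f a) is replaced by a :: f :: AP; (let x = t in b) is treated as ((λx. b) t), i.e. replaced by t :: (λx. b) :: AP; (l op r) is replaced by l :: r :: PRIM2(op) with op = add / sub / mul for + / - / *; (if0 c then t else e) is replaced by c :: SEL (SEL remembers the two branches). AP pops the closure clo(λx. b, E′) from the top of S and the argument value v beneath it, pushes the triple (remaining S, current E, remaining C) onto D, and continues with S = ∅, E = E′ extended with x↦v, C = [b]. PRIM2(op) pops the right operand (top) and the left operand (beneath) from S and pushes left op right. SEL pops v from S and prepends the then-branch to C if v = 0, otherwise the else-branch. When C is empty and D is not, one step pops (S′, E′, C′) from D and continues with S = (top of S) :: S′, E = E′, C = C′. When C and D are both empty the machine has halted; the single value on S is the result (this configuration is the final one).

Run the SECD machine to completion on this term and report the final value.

Answer: -1

Derivation:
0. [S=∅ | E=∅ | C=[((let x = 1 in x) * ((λw. -1) 5))] | D=∅]
1. [S=∅ | E=∅ | C=[(let x = 1 in x) :: ((λw. -1) 5) :: PRIM2(mul)] | D=∅]
2. [S=∅ | E=∅ | C=[1 :: (λx. x) :: AP :: ((λw. -1) 5) :: PRIM2(mul)] | D=∅]
3. [S=[1] | E=∅ | C=[(λx. x) :: AP :: ((λw. -1) 5) :: PRIM2(mul)] | D=∅]
4. [S=[clo(λx. x, ∅) :: 1] | E=∅ | C=[AP :: ((λw. -1) 5) :: PRIM2(mul)] | D=∅]
5. [S=∅ | E={x↦1} | C=[x] | D=[(∅, ∅, [((λw. -1) 5) :: PRIM2(mul)])]]
6. [S=[1] | E={x↦1} | C=∅ | D=[(∅, ∅, [((λw. -1) 5) :: PRIM2(mul)])]]
7. [S=[1] | E=∅ | C=[((λw. -1) 5) :: PRIM2(mul)] | D=∅]
8. [S=[1] | E=∅ | C=[5 :: (λw. -1) :: AP :: PRIM2(mul)] | D=∅]
9. [S=[5 :: 1] | E=∅ | C=[(λw. -1) :: AP :: PRIM2(mul)] | D=∅]
10. [S=[clo(λw. -1, ∅) :: 5 :: 1] | E=∅ | C=[AP :: PRIM2(mul)] | D=∅]
11. [S=∅ | E={w↦5} | C=[-1] | D=[([1], ∅, [PRIM2(mul)])]]
12. [S=[-1] | E={w↦5} | C=∅ | D=[([1], ∅, [PRIM2(mul)])]]
13. [S=[-1 :: 1] | E=∅ | C=[PRIM2(mul)] | D=∅]
14. [S=[-1] | E=∅ | C=∅ | D=∅]
→ final value -1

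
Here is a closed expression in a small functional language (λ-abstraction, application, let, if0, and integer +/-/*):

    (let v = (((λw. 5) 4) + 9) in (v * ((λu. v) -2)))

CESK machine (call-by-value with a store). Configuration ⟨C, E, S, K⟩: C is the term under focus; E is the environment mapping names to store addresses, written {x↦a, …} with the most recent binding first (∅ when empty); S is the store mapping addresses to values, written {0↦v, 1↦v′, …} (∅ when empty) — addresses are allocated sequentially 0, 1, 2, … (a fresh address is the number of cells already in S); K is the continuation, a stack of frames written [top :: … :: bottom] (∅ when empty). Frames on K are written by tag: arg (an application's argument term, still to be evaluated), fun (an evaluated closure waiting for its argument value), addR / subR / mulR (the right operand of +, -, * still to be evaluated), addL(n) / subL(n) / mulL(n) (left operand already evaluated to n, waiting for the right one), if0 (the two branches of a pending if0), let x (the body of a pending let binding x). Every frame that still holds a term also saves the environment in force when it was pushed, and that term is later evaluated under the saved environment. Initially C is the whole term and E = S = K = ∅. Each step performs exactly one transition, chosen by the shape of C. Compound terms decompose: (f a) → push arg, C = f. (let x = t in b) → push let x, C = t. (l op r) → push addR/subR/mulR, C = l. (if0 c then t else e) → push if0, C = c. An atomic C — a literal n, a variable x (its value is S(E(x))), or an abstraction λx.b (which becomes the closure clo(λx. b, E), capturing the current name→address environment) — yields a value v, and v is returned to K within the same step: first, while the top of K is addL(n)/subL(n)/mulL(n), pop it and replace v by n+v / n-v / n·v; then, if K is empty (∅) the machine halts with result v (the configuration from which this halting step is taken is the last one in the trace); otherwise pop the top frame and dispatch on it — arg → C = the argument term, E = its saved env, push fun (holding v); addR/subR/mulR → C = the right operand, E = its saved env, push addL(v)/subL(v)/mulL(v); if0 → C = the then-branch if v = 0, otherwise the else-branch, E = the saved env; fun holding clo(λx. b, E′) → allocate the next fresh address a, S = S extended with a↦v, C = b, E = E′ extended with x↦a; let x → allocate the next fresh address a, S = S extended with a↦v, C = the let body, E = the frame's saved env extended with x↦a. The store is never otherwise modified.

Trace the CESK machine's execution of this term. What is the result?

t=0: [C=(let v = (((λw. 5) 4) + 9) in (v * ((λu. v) -2))) | E=∅ | S=∅ | K=∅]
t=1: [C=(((λw. 5) 4) + 9) | E=∅ | S=∅ | K=[let v]]
t=2: [C=((λw. 5) 4) | E=∅ | S=∅ | K=[addR :: let v]]
t=3: [C=(λw. 5) | E=∅ | S=∅ | K=[arg :: addR :: let v]]
t=4: [C=4 | E=∅ | S=∅ | K=[fun :: addR :: let v]]
t=5: [C=5 | E={w↦0} | S={0↦4} | K=[addR :: let v]]
t=6: [C=9 | E=∅ | S={0↦4} | K=[addL(5) :: let v]]
t=7: [C=(v * ((λu. v) -2)) | E={v↦1} | S={0↦4, 1↦14} | K=∅]
t=8: [C=v | E={v↦1} | S={0↦4, 1↦14} | K=[mulR]]
t=9: [C=((λu. v) -2) | E={v↦1} | S={0↦4, 1↦14} | K=[mulL(14)]]
t=10: [C=(λu. v) | E={v↦1} | S={0↦4, 1↦14} | K=[arg :: mulL(14)]]
t=11: [C=-2 | E={v↦1} | S={0↦4, 1↦14} | K=[fun :: mulL(14)]]
t=12: [C=v | E={u↦2, v↦1} | S={0↦4, 1↦14, 2↦-2} | K=[mulL(14)]]
→ final value 196

Answer: 196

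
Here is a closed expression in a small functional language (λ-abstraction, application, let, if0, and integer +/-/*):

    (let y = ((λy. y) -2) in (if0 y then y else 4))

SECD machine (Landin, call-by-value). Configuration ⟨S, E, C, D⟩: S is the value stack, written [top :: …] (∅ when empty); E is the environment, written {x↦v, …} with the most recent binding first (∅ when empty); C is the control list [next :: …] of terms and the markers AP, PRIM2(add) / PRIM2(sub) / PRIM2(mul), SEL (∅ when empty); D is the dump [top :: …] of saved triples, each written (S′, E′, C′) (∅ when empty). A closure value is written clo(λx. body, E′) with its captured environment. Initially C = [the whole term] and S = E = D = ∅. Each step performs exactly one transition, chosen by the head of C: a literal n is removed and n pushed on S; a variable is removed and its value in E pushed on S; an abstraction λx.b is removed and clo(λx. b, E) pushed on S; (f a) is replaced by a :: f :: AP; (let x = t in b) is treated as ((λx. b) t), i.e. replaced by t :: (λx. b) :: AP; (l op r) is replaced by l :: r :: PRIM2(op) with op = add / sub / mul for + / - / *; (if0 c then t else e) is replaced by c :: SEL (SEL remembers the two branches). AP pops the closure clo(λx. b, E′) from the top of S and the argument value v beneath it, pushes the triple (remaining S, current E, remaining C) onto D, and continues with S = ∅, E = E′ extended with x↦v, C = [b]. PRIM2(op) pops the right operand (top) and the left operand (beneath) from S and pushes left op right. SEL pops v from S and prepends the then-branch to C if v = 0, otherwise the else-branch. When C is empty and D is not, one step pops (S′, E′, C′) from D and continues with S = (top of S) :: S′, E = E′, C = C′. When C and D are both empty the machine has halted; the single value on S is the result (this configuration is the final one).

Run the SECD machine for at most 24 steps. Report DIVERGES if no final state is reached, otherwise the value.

[0] <S=∅, E=∅, C=[(let y = ((λy. y) -2) in (if0 y then y else 4))], D=∅>
[1] <S=∅, E=∅, C=[((λy. y) -2) :: (λy. (if0 y then y else 4)) :: AP], D=∅>
[2] <S=∅, E=∅, C=[-2 :: (λy. y) :: AP :: (λy. (if0 y then y else 4)) :: AP], D=∅>
[3] <S=[-2], E=∅, C=[(λy. y) :: AP :: (λy. (if0 y then y else 4)) :: AP], D=∅>
[4] <S=[clo(λy. y, ∅) :: -2], E=∅, C=[AP :: (λy. (if0 y then y else 4)) :: AP], D=∅>
[5] <S=∅, E={y↦-2}, C=[y], D=[(∅, ∅, [(λy. (if0 y then y else 4)) :: AP])]>
[6] <S=[-2], E={y↦-2}, C=∅, D=[(∅, ∅, [(λy. (if0 y then y else 4)) :: AP])]>
[7] <S=[-2], E=∅, C=[(λy. (if0 y then y else 4)) :: AP], D=∅>
[8] <S=[clo(λy. (if0 y then y else 4), ∅) :: -2], E=∅, C=[AP], D=∅>
[9] <S=∅, E={y↦-2}, C=[(if0 y then y else 4)], D=[(∅, ∅, ∅)]>
[10] <S=∅, E={y↦-2}, C=[y :: SEL], D=[(∅, ∅, ∅)]>
[11] <S=[-2], E={y↦-2}, C=[SEL], D=[(∅, ∅, ∅)]>
[12] <S=∅, E={y↦-2}, C=[4], D=[(∅, ∅, ∅)]>
[13] <S=[4], E={y↦-2}, C=∅, D=[(∅, ∅, ∅)]>
[14] <S=[4], E=∅, C=∅, D=∅>
→ final value 4

Answer: 4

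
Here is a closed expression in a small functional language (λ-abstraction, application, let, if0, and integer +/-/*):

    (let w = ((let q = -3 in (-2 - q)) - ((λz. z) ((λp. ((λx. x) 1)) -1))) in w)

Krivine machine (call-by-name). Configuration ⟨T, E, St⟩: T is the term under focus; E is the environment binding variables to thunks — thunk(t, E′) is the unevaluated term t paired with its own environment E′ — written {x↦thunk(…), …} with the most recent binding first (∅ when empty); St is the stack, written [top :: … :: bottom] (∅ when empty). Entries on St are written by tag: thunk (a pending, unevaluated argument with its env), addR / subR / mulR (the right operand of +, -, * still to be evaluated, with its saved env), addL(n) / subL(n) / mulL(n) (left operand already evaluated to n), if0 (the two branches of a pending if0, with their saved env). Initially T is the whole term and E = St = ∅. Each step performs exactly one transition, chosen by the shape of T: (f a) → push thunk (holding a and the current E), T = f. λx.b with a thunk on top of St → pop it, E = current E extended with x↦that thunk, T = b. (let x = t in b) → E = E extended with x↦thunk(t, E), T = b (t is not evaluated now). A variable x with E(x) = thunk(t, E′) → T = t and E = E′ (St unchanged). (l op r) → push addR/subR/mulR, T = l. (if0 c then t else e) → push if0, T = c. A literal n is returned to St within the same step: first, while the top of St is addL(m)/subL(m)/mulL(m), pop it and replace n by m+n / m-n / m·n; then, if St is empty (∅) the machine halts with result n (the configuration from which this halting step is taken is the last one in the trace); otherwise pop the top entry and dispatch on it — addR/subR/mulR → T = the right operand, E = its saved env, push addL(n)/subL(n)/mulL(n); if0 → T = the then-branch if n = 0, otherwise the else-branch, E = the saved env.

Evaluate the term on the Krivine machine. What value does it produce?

[0] ⟨T=(let w = ((let q = -3 in (-2 - q)) - ((λz. z) ((λp. ((λx. x) 1)) -1))) in w); E=∅; St=∅⟩
[1] ⟨T=w; E={w↦thunk(((let q = -3 in (-2 - q)) - ((λz. z) ((λp. ((λx. x) 1)) -1))), ∅)}; St=∅⟩
[2] ⟨T=((let q = -3 in (-2 - q)) - ((λz. z) ((λp. ((λx. x) 1)) -1))); E=∅; St=∅⟩
[3] ⟨T=(let q = -3 in (-2 - q)); E=∅; St=[subR]⟩
[4] ⟨T=(-2 - q); E={q↦thunk(-3, ∅)}; St=[subR]⟩
[5] ⟨T=-2; E={q↦thunk(-3, ∅)}; St=[subR :: subR]⟩
[6] ⟨T=q; E={q↦thunk(-3, ∅)}; St=[subL(-2) :: subR]⟩
[7] ⟨T=-3; E=∅; St=[subL(-2) :: subR]⟩
[8] ⟨T=((λz. z) ((λp. ((λx. x) 1)) -1)); E=∅; St=[subL(1)]⟩
[9] ⟨T=(λz. z); E=∅; St=[thunk :: subL(1)]⟩
[10] ⟨T=z; E={z↦thunk(((λp. ((λx. x) 1)) -1), ∅)}; St=[subL(1)]⟩
[11] ⟨T=((λp. ((λx. x) 1)) -1); E=∅; St=[subL(1)]⟩
[12] ⟨T=(λp. ((λx. x) 1)); E=∅; St=[thunk :: subL(1)]⟩
[13] ⟨T=((λx. x) 1); E={p↦thunk(-1, ∅)}; St=[subL(1)]⟩
[14] ⟨T=(λx. x); E={p↦thunk(-1, ∅)}; St=[thunk :: subL(1)]⟩
[15] ⟨T=x; E={x↦thunk(1, {p↦thunk(-1, ∅)}), p↦thunk(-1, ∅)}; St=[subL(1)]⟩
[16] ⟨T=1; E={p↦thunk(-1, ∅)}; St=[subL(1)]⟩
→ final value 0

Answer: 0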